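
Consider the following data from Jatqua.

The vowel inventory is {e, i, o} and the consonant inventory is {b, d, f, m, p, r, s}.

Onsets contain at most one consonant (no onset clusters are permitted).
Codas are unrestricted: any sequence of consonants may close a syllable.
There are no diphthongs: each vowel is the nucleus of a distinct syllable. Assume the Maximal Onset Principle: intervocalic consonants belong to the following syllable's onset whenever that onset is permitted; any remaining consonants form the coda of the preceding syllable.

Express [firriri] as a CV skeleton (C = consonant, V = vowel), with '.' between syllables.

Vowels present: i, i, i; each is a nucleus, giving 3 syllables.
Between /i/ (V1) and /i/ (V2): /rr/ splits as /r/ + /r/ (/r/ is the longest suffix that is a licit onset).
Between /i/ (V2) and /i/ (V3): /r/ → onset of the next syllable (single consonants are always licit onsets).
So the parse is fir.ri.ri.
Mapping each syllable to C/V: /fir/ → CVC, /ri/ → CV, /ri/ → CV.

CVC.CV.CV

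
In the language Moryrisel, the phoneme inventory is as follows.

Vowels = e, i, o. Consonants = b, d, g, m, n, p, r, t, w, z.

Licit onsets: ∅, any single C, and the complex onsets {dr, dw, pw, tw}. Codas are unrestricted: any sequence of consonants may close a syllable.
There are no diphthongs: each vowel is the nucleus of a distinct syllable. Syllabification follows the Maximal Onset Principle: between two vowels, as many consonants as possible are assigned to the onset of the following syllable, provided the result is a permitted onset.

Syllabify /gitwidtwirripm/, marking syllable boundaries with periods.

gi.twid.twir.ripm

The vowels are i, i, i, i — 4 nuclei, so 4 syllables.
V1 /i/ – V2 /i/: /tw/ — entire cluster is a permitted onset → onset /tw/, coda ∅.
V2 /i/ – V3 /i/: /dtw/ — longest licit onset from the right is /tw/, leaving /d/ as coda.
V3 /i/ – V4 /i/: /rr/ splits as /r/ + /r/ (/r/ is the longest suffix that is a licit onset).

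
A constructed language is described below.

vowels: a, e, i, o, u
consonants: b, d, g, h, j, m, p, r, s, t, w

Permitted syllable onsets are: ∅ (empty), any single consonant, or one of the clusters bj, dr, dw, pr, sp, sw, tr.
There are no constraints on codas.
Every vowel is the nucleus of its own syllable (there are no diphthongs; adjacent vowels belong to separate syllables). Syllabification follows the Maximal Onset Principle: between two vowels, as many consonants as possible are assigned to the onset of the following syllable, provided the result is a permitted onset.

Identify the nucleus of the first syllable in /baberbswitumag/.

Nuclei (vowels): a, e, i, u, a → 5 syllables.
The first nucleus (vowel 1 from the left) is /a/.

a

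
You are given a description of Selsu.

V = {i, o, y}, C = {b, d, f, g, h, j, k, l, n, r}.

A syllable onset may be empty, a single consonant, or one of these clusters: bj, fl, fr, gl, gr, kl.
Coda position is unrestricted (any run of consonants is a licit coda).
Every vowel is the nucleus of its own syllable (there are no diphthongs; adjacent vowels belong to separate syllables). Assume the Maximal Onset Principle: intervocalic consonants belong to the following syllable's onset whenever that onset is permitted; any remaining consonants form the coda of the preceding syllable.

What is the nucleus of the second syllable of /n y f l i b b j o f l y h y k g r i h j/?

Nuclei (vowels): y, i, o, y, y, i → 6 syllables.
The second nucleus (vowel 2 from the left) is /i/.

i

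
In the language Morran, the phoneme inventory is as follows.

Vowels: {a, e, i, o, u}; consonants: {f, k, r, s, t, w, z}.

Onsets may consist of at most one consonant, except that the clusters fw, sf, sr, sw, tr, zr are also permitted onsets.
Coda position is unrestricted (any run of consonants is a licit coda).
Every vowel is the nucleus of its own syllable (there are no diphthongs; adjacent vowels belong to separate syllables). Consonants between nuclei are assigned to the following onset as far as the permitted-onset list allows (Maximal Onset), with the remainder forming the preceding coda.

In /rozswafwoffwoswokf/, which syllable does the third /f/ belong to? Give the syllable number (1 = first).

The vowels are o, a, o, o, o — 5 nuclei, so 5 syllables.
σ1/σ2 boundary: /zsw/ — longest licit onset from the right is /sw/, leaving /z/ as coda.
σ2/σ3 boundary: cluster /fw/ — /fw/ is itself a permitted onset, so the whole cluster goes right; preceding coda = ∅.
σ3/σ4 boundary: cluster /ffw/ — the longest permitted-onset suffix is /fw/; onset = /fw/, preceding coda = /f/.
σ4/σ5 boundary: /sw/ is a licit onset in full, so it all attaches to the next syllable.
Result: roz.swa.fwof.fwo.swokf.
The third /f/ is in the onset of syllable 4 (/fwo/).

4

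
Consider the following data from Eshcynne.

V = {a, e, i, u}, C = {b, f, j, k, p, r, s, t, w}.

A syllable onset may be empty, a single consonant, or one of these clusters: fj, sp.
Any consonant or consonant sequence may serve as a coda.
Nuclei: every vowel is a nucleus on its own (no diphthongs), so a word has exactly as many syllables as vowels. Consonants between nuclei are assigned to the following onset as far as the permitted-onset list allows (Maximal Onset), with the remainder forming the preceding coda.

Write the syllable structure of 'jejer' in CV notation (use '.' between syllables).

Vowels present: e, e; each is a nucleus, giving 2 syllables.
V1 /e/ – V2 /e/: /j/ → onset of the next syllable (single consonants are always licit onsets).
Putting it together: je.jer.
Mapping each syllable to C/V: /je/ → CV, /jer/ → CVC.

CV.CVC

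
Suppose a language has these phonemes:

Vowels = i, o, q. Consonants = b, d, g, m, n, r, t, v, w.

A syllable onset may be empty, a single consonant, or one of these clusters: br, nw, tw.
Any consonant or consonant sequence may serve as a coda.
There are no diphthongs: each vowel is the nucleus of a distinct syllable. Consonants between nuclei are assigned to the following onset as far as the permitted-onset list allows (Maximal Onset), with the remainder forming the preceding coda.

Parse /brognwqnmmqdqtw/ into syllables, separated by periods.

Vowels present: o, q, q, q; each is a nucleus, giving 4 syllables.
Between /o/ (V1) and /q/ (V2): /gnw/; trying suffixes from longest down, /nw/ is the first permitted one, so coda /g/ | onset /nw/.
Between /q/ (V2) and /q/ (V3): /nmm/ — longest licit onset from the right is /m/, leaving /nm/ as coda.
Between /q/ (V3) and /q/ (V4): /d/ → onset of the next syllable (single consonants are always licit onsets).

brog.nwqnm.mq.dqtw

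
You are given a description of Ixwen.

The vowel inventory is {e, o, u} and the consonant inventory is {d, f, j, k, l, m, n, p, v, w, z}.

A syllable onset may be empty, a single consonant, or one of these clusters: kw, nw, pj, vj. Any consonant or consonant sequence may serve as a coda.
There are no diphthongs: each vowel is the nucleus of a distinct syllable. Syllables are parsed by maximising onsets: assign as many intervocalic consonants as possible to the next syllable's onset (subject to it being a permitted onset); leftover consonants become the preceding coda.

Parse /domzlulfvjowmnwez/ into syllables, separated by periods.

The vowels are o, u, o, e — 4 nuclei, so 4 syllables.
σ1/σ2 boundary: /mzl/ — longest licit onset from the right is /l/, leaving /mz/ as coda.
σ2/σ3 boundary: /lfvj/; trying suffixes from longest down, /vj/ is the first permitted one, so coda /lf/ | onset /vj/.
σ3/σ4 boundary: /wmnw/ splits as /wm/ + /nw/ (/nw/ is the longest suffix that is a licit onset).

domz.lulf.vjowm.nwez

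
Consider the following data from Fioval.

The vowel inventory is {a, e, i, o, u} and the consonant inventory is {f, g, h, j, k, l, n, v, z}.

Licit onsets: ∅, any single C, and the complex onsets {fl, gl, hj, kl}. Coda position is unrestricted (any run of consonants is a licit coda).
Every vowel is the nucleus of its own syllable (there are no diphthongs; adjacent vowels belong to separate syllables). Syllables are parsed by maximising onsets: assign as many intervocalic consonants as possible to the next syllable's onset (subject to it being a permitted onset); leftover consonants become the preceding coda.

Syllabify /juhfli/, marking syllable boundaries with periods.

The vowels are u, i — 2 nuclei, so 2 syllables.
V1 /u/ – V2 /i/: /hfl/ splits as /h/ + /fl/ (/fl/ is the longest suffix that is a licit onset).

juh.fli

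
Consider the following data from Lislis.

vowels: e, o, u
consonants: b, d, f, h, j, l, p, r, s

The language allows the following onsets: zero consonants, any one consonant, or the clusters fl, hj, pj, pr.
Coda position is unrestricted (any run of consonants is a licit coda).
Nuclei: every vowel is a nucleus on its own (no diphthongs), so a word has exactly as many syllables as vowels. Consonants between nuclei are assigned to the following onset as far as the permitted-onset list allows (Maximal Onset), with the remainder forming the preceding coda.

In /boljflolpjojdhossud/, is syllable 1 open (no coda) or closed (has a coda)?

Vowels present: o, o, o, o, u; each is a nucleus, giving 5 syllables.
V1 /o/ – V2 /o/: /ljfl/; trying suffixes from longest down, /fl/ is the first permitted one, so coda /lj/ | onset /fl/.
V2 /o/ – V3 /o/: /lpj/ — longest licit onset from the right is /pj/, leaving /l/ as coda.
V3 /o/ – V4 /o/: /jdh/ — longest licit onset from the right is /h/, leaving /jd/ as coda.
V4 /o/ – V5 /u/: /ss/; trying suffixes from longest down, /s/ is the first permitted one, so coda /s/ | onset /s/.
So the parse is bolj.flol.pjojd.hos.sud.
Syllable 1 is /bolj/ with coda /lj/, so it is closed.

closed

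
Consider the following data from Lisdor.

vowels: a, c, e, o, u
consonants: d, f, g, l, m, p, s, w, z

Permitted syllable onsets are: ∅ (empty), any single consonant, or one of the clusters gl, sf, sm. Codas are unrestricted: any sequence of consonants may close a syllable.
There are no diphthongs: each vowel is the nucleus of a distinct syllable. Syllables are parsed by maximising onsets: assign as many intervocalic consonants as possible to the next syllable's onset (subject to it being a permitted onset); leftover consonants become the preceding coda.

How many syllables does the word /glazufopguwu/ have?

Vowels present: a, u, o, u, u; each is a nucleus, giving 5 syllables.

5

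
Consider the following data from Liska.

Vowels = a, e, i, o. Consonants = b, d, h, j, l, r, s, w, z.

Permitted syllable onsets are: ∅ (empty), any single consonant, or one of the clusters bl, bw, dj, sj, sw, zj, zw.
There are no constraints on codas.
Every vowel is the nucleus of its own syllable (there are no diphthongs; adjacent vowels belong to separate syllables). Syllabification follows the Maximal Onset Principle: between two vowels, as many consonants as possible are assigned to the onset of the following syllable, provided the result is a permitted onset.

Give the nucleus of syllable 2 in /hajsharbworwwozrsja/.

a

Nuclei (vowels): a, a, o, o, a → 5 syllables.
The second nucleus (vowel 2 from the left) is /a/.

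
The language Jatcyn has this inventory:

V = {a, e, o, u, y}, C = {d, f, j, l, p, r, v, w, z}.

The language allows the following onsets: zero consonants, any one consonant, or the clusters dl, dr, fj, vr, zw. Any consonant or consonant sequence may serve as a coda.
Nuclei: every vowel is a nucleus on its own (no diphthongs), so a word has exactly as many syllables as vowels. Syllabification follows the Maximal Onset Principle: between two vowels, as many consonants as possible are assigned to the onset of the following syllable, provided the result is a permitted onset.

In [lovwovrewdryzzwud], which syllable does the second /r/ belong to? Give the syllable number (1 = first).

Vowels present: o, o, e, y, u; each is a nucleus, giving 5 syllables.
Between /o/ (V1) and /o/ (V2): cluster /vw/ — the longest permitted-onset suffix is /w/; onset = /w/, preceding coda = /v/.
Between /o/ (V2) and /e/ (V3): cluster /vr/ — /vr/ is itself a permitted onset, so the whole cluster goes right; preceding coda = ∅.
Between /e/ (V3) and /y/ (V4): /wdr/ — longest licit onset from the right is /dr/, leaving /w/ as coda.
Between /y/ (V4) and /u/ (V5): /zzw/ splits as /z/ + /zw/ (/zw/ is the longest suffix that is a licit onset).
So the parse is lov.wo.vrew.dryz.zwud.
The second /r/ is in the onset of syllable 4 (/dryz/).

4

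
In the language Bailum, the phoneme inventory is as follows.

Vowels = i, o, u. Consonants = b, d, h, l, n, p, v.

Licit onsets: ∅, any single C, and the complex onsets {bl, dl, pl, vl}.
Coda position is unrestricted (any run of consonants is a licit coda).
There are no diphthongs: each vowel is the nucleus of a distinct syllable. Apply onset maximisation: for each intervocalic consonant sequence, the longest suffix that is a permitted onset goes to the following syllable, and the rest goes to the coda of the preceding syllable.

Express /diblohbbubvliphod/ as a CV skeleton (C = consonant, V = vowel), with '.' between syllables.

CV.CCVCC.CVC.CCVC.CVC

Vowels present: i, o, u, i, o; each is a nucleus, giving 5 syllables.
σ1/σ2 boundary: /bl/ is a licit onset in full, so it all attaches to the next syllable.
σ2/σ3 boundary: /hbb/; trying suffixes from longest down, /b/ is the first permitted one, so coda /hb/ | onset /b/.
σ3/σ4 boundary: /bvl/ — longest licit onset from the right is /vl/, leaving /b/ as coda.
σ4/σ5 boundary: /ph/; trying suffixes from longest down, /h/ is the first permitted one, so coda /p/ | onset /h/.
So the parse is di.blohb.bub.vlip.hod.
Mapping each syllable to C/V: /di/ → CV, /blohb/ → CCVCC, /bub/ → CVC, /vlip/ → CCVC, /hod/ → CVC.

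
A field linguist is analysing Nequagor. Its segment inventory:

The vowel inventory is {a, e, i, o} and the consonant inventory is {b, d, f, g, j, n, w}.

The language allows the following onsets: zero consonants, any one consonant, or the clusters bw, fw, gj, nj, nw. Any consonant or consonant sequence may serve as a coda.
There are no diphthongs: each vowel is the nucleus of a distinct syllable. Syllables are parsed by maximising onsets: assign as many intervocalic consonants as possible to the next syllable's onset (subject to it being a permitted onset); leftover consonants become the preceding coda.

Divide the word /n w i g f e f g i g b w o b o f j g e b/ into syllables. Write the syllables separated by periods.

Vowels present: i, e, i, o, o, e; each is a nucleus, giving 6 syllables.
σ1/σ2 boundary: /gf/; trying suffixes from longest down, /f/ is the first permitted one, so coda /g/ | onset /f/.
σ2/σ3 boundary: /fg/; trying suffixes from longest down, /g/ is the first permitted one, so coda /f/ | onset /g/.
σ3/σ4 boundary: /gbw/ splits as /g/ + /bw/ (/bw/ is the longest suffix that is a licit onset).
σ4/σ5 boundary: /b/ is a single consonant, so it becomes the next onset.
σ5/σ6 boundary: /fjg/ splits as /fj/ + /g/ (/g/ is the longest suffix that is a licit onset).

nwig.fef.gig.bwo.bofj.geb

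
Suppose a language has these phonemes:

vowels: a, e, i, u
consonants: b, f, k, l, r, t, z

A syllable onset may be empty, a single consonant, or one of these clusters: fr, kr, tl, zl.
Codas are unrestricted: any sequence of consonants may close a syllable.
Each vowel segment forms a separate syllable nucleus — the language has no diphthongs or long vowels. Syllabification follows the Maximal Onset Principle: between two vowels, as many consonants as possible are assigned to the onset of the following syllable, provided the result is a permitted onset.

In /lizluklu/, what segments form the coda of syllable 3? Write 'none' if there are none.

none

Vowels present: i, u, u; each is a nucleus, giving 3 syllables.
V1 /i/ – V2 /u/: cluster /zl/ — /zl/ is itself a permitted onset, so the whole cluster goes right; preceding coda = ∅.
V2 /u/ – V3 /u/: cluster /kl/ — the longest permitted-onset suffix is /l/; onset = /l/, preceding coda = /k/.
So the parse is li.zluk.lu.
Syllable 3 is /lu/: onset /l/, nucleus /u/, coda ∅.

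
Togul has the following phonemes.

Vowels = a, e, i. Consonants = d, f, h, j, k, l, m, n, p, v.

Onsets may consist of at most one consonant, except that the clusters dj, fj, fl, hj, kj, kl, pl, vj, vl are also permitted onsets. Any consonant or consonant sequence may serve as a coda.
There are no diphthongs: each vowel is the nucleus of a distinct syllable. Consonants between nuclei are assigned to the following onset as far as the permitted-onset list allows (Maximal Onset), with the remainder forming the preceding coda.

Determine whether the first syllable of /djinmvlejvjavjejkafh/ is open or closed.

The vowels are i, e, a, e, a — 5 nuclei, so 5 syllables.
V1 /i/ – V2 /e/: /nmvl/; trying suffixes from longest down, /vl/ is the first permitted one, so coda /nm/ | onset /vl/.
V2 /e/ – V3 /a/: /jvj/ splits as /j/ + /vj/ (/vj/ is the longest suffix that is a licit onset).
V3 /a/ – V4 /e/: /vj/ is a licit onset in full, so it all attaches to the next syllable.
V4 /e/ – V5 /a/: /jk/ — longest licit onset from the right is /k/, leaving /j/ as coda.
Result: djinm.vlej.vja.vjej.kafh.
Syllable 1 is /djinm/ with coda /nm/, so it is closed.

closed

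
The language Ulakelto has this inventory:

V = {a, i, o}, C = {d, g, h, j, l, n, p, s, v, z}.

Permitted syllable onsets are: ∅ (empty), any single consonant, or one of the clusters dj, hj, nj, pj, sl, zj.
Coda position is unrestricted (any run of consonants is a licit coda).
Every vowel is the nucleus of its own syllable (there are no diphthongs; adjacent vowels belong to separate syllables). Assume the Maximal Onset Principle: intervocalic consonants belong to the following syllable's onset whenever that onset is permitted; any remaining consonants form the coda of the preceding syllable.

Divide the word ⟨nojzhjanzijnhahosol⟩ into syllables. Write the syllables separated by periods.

The vowels are o, a, i, a, o, o — 6 nuclei, so 6 syllables.
σ1/σ2 boundary: /jzhj/ — longest licit onset from the right is /hj/, leaving /jz/ as coda.
σ2/σ3 boundary: /nz/; trying suffixes from longest down, /z/ is the first permitted one, so coda /n/ | onset /z/.
σ3/σ4 boundary: /jnh/ splits as /jn/ + /h/ (/h/ is the longest suffix that is a licit onset).
σ4/σ5 boundary: /h/ → onset of the next syllable (single consonants are always licit onsets).
σ5/σ6 boundary: /s/ is a single consonant, so it becomes the next onset.

nojz.hjan.zijn.ha.ho.sol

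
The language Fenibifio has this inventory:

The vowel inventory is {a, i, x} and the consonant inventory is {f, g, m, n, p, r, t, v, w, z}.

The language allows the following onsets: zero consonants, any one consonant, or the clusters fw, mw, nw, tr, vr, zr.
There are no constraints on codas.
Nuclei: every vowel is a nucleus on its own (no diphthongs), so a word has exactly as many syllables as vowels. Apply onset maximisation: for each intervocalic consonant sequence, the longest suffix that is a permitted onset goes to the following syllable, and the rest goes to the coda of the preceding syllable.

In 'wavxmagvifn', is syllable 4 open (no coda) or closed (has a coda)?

closed

The vowels are a, x, a, i — 4 nuclei, so 4 syllables.
V1 /a/ – V2 /x/: just /v/ — single C goes to the following onset.
V2 /x/ – V3 /a/: /m/ is a single consonant, so it becomes the next onset.
V3 /a/ – V4 /i/: /gv/ — longest licit onset from the right is /v/, leaving /g/ as coda.
So the parse is wa.vx.mag.vifn.
Syllable 4 is /vifn/ with coda /fn/, so it is closed.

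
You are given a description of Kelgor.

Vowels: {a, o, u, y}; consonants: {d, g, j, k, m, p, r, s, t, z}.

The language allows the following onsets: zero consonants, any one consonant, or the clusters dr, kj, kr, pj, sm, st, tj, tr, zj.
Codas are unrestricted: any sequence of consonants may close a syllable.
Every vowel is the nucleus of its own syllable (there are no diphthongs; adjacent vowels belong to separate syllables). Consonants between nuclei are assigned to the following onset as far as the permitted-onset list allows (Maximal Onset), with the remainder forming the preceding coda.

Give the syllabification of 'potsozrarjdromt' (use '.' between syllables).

pot.soz.rarj.dromt

Nuclei (vowels): o, o, a, o → 4 syllables.
Between /o/ (V1) and /o/ (V2): /ts/ — longest licit onset from the right is /s/, leaving /t/ as coda.
Between /o/ (V2) and /a/ (V3): /zr/ — longest licit onset from the right is /r/, leaving /z/ as coda.
Between /a/ (V3) and /o/ (V4): cluster /rjdr/ — the longest permitted-onset suffix is /dr/; onset = /dr/, preceding coda = /rj/.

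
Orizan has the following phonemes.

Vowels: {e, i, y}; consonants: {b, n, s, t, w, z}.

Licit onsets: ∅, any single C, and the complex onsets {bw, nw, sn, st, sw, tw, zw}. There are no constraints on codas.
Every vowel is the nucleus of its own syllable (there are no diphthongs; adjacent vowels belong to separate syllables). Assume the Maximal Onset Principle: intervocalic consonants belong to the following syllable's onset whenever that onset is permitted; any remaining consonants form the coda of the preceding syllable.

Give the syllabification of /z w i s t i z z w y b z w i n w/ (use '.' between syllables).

zwi.stiz.zwyb.zwinw

Vowels present: i, i, y, i; each is a nucleus, giving 4 syllables.
V1 /i/ – V2 /i/: /st/ — entire cluster is a permitted onset → onset /st/, coda ∅.
V2 /i/ – V3 /y/: /zzw/ — longest licit onset from the right is /zw/, leaving /z/ as coda.
V3 /y/ – V4 /i/: cluster /bzw/ — the longest permitted-onset suffix is /zw/; onset = /zw/, preceding coda = /b/.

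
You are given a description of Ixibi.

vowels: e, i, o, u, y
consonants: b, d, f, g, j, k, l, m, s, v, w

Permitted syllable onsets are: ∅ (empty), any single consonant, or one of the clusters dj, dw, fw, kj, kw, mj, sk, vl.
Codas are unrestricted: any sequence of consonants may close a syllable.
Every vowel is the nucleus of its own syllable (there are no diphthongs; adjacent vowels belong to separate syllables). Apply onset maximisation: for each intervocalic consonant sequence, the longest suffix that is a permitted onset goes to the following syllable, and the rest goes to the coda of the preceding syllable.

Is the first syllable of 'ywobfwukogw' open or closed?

open

Vowels present: y, o, u, o; each is a nucleus, giving 4 syllables.
σ1/σ2 boundary: /w/ is a single consonant, so it becomes the next onset.
σ2/σ3 boundary: /bfw/ — longest licit onset from the right is /fw/, leaving /b/ as coda.
σ3/σ4 boundary: /k/ is a single consonant, so it becomes the next onset.
Putting it together: y.wob.fwu.kogw.
Syllable 1 is /y/; it ends in its nucleus with no coda, so it is open.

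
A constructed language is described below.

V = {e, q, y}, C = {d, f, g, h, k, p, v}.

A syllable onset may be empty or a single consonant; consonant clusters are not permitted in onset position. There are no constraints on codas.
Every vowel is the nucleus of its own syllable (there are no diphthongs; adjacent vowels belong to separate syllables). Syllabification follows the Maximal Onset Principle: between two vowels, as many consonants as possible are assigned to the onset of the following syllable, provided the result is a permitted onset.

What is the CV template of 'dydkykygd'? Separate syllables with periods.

Nuclei (vowels): y, y, y → 3 syllables.
V1 /y/ – V2 /y/: /dk/ splits as /d/ + /k/ (/k/ is the longest suffix that is a licit onset).
V2 /y/ – V3 /y/: just /k/ — single C goes to the following onset.
Syllabification: dyd.ky.kygd.
Mapping each syllable to C/V: /dyd/ → CVC, /ky/ → CV, /kygd/ → CVCC.

CVC.CV.CVCC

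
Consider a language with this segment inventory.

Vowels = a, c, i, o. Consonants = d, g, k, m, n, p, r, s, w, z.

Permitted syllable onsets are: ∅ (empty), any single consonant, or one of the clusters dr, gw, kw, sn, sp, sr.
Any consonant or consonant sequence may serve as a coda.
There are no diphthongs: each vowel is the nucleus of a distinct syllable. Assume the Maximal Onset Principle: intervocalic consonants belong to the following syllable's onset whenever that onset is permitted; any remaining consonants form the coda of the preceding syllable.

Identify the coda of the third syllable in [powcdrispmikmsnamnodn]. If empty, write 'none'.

sp

The vowels are o, c, i, i, a, o — 6 nuclei, so 6 syllables.
σ1/σ2 boundary: /w/ → onset of the next syllable (single consonants are always licit onsets).
σ2/σ3 boundary: /dr/ is a licit onset in full, so it all attaches to the next syllable.
σ3/σ4 boundary: cluster /spm/ — the longest permitted-onset suffix is /m/; onset = /m/, preceding coda = /sp/.
σ4/σ5 boundary: /kmsn/ splits as /km/ + /sn/ (/sn/ is the longest suffix that is a licit onset).
σ5/σ6 boundary: cluster /mn/ — the longest permitted-onset suffix is /n/; onset = /n/, preceding coda = /m/.
Syllabification: po.wc.drisp.mikm.snam.nodn.
Syllable 3 is /drisp/: onset /dr/, nucleus /i/, coda /sp/.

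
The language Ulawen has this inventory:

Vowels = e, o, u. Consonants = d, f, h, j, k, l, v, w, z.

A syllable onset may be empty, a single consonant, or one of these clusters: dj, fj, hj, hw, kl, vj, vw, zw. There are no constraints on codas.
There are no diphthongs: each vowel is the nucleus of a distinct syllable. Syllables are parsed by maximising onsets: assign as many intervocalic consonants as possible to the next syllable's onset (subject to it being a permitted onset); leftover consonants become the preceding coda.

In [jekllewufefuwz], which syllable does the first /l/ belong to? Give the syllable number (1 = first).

The vowels are e, e, u, e, u — 5 nuclei, so 5 syllables.
σ1/σ2 boundary: /kll/ — longest licit onset from the right is /l/, leaving /kl/ as coda.
σ2/σ3 boundary: /w/ is a single consonant, so it becomes the next onset.
σ3/σ4 boundary: /f/ → onset of the next syllable (single consonants are always licit onsets).
σ4/σ5 boundary: /f/ is a single consonant, so it becomes the next onset.
Result: jekl.le.wu.fe.fuwz.
The first /l/ is in the coda of syllable 1 (/jekl/).

1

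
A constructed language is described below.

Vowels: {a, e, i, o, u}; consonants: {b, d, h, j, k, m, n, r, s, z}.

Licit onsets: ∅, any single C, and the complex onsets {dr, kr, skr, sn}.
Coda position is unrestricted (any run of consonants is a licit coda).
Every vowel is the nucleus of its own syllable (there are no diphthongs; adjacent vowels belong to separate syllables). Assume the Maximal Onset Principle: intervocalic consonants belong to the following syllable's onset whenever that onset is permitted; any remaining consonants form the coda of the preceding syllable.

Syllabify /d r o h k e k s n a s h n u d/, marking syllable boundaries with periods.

Nuclei (vowels): o, e, a, u → 4 syllables.
/o…e/ gap (V1→V2): /hk/; trying suffixes from longest down, /k/ is the first permitted one, so coda /h/ | onset /k/.
/e…a/ gap (V2→V3): /ksn/; trying suffixes from longest down, /sn/ is the first permitted one, so coda /k/ | onset /sn/.
/a…u/ gap (V3→V4): /shn/; trying suffixes from longest down, /n/ is the first permitted one, so coda /sh/ | onset /n/.

droh.kek.snash.nud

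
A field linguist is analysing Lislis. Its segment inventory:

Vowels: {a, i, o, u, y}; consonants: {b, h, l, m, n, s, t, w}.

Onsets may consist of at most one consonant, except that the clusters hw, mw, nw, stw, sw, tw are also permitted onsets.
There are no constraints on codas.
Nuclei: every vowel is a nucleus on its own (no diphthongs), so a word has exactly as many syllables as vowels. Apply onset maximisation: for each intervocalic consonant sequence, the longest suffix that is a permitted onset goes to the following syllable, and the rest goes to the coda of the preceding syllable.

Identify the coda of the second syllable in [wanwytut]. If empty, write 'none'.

Nuclei (vowels): a, y, u → 3 syllables.
/a…y/ gap (V1→V2): cluster /nw/ — /nw/ is itself a permitted onset, so the whole cluster goes right; preceding coda = ∅.
/y…u/ gap (V2→V3): /t/ → onset of the next syllable (single consonants are always licit onsets).
Result: wa.nwy.tut.
Syllable 2 is /nwy/: onset /nw/, nucleus /y/, coda ∅.

none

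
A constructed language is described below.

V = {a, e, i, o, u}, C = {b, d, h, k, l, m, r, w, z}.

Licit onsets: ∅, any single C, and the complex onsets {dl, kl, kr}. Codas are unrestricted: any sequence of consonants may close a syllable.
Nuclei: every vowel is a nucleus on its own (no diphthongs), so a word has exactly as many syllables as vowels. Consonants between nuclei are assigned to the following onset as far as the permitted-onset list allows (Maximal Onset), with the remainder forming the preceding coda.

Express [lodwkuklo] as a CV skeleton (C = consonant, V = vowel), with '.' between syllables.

Vowels present: o, u, o; each is a nucleus, giving 3 syllables.
V1 /o/ – V2 /u/: /dwk/ — longest licit onset from the right is /k/, leaving /dw/ as coda.
V2 /u/ – V3 /o/: cluster /kl/ — /kl/ is itself a permitted onset, so the whole cluster goes right; preceding coda = ∅.
So the parse is lodw.ku.klo.
Mapping each syllable to C/V: /lodw/ → CVCC, /ku/ → CV, /klo/ → CCV.

CVCC.CV.CCV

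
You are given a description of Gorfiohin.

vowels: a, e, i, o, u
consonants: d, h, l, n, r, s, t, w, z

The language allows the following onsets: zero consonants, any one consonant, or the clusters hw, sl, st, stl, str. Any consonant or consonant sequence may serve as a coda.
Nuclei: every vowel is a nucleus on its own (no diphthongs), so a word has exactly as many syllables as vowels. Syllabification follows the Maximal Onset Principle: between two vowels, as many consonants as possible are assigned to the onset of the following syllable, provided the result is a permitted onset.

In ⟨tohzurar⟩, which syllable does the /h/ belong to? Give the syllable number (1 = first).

Vowels present: o, u, a; each is a nucleus, giving 3 syllables.
Between /o/ (V1) and /u/ (V2): cluster /hz/ — the longest permitted-onset suffix is /z/; onset = /z/, preceding coda = /h/.
Between /u/ (V2) and /a/ (V3): /r/ → onset of the next syllable (single consonants are always licit onsets).
Syllabification: toh.zu.rar.
The /h/ is in the coda of syllable 1 (/toh/).

1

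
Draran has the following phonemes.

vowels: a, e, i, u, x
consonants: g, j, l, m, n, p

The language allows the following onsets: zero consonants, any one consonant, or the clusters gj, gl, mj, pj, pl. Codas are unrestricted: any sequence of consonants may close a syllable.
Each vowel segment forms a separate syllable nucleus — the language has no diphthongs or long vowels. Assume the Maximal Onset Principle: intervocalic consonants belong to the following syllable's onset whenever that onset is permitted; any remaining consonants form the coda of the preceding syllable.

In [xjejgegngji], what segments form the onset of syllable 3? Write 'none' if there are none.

Vowels present: x, e, e, i; each is a nucleus, giving 4 syllables.
V1 /x/ – V2 /e/: /j/ → onset of the next syllable (single consonants are always licit onsets).
V2 /e/ – V3 /e/: /jg/; trying suffixes from longest down, /g/ is the first permitted one, so coda /j/ | onset /g/.
V3 /e/ – V4 /i/: /gngj/; trying suffixes from longest down, /gj/ is the first permitted one, so coda /gn/ | onset /gj/.
So the parse is x.jej.gegn.gji.
Syllable 3 is /gegn/: onset /g/, nucleus /e/, coda /gn/.

g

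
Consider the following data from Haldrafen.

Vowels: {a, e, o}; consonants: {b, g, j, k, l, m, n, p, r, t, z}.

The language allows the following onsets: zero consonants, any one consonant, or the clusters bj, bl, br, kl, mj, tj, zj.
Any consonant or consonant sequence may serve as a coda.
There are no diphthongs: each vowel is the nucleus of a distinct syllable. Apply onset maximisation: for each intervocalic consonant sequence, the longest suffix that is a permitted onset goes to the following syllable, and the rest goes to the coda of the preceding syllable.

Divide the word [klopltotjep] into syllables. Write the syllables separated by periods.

klopl.to.tjep

The vowels are o, o, e — 3 nuclei, so 3 syllables.
V1 /o/ – V2 /o/: /plt/ splits as /pl/ + /t/ (/t/ is the longest suffix that is a licit onset).
V2 /o/ – V3 /e/: /tj/ — entire cluster is a permitted onset → onset /tj/, coda ∅.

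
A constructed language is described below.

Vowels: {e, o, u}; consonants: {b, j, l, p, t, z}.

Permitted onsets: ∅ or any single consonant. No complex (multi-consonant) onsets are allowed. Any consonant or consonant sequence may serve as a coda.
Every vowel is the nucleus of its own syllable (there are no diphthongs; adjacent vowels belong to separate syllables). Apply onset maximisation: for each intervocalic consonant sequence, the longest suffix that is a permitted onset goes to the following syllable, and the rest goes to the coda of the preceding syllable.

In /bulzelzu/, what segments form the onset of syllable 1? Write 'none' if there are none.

b

Nuclei (vowels): u, e, u → 3 syllables.
σ1/σ2 boundary: /lz/ — longest licit onset from the right is /z/, leaving /l/ as coda.
σ2/σ3 boundary: /lz/ splits as /l/ + /z/ (/z/ is the longest suffix that is a licit onset).
Syllabification: bul.zel.zu.
Syllable 1 is /bul/: onset /b/, nucleus /u/, coda /l/.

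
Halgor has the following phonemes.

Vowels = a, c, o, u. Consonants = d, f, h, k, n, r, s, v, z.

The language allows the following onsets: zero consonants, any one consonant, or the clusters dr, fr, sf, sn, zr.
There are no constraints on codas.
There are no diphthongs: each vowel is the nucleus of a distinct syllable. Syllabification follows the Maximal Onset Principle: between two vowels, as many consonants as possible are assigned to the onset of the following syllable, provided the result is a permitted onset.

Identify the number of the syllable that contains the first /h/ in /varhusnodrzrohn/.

Nuclei (vowels): a, u, o, o → 4 syllables.
/a…u/ gap (V1→V2): cluster /rh/ — the longest permitted-onset suffix is /h/; onset = /h/, preceding coda = /r/.
/u…o/ gap (V2→V3): /sn/ is a licit onset in full, so it all attaches to the next syllable.
/o…o/ gap (V3→V4): /drzr/ — longest licit onset from the right is /zr/, leaving /dr/ as coda.
Syllabification: var.hu.snodr.zrohn.
The first /h/ is in the onset of syllable 2 (/hu/).

2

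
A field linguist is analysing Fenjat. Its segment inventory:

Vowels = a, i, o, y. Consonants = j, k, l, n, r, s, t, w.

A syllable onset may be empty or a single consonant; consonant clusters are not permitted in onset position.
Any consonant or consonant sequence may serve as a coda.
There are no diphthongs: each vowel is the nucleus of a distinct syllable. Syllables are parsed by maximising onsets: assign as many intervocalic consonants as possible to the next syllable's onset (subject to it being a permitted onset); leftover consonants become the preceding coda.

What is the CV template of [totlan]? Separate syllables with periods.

Nuclei (vowels): o, a → 2 syllables.
Between /o/ (V1) and /a/ (V2): /tl/; trying suffixes from longest down, /l/ is the first permitted one, so coda /t/ | onset /l/.
Putting it together: tot.lan.
Mapping each syllable to C/V: /tot/ → CVC, /lan/ → CVC.

CVC.CVC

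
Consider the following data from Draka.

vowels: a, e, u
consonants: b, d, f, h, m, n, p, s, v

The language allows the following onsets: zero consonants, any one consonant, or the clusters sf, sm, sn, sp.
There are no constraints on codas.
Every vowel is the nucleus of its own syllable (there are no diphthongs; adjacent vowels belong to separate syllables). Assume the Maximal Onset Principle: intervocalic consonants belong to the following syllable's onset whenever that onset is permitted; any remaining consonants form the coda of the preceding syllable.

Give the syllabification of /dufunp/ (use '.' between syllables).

du.funp

The vowels are u, u — 2 nuclei, so 2 syllables.
Between /u/ (V1) and /u/ (V2): just /f/ — single C goes to the following onset.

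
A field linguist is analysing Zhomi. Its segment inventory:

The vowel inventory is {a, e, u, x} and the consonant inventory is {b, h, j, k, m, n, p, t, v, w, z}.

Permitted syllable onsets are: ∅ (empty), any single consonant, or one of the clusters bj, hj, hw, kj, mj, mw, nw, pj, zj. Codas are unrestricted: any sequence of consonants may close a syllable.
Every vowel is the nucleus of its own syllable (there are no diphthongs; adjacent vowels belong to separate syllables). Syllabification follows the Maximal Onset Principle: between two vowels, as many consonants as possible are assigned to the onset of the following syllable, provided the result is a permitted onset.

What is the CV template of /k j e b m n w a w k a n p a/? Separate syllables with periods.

CCVCC.CCVC.CVC.CV

Vowels present: e, a, a, a; each is a nucleus, giving 4 syllables.
σ1/σ2 boundary: /bmnw/; trying suffixes from longest down, /nw/ is the first permitted one, so coda /bm/ | onset /nw/.
σ2/σ3 boundary: /wk/; trying suffixes from longest down, /k/ is the first permitted one, so coda /w/ | onset /k/.
σ3/σ4 boundary: /np/ — longest licit onset from the right is /p/, leaving /n/ as coda.
Syllabification: kjebm.nwaw.kan.pa.
Mapping each syllable to C/V: /kjebm/ → CCVCC, /nwaw/ → CCVC, /kan/ → CVC, /pa/ → CV.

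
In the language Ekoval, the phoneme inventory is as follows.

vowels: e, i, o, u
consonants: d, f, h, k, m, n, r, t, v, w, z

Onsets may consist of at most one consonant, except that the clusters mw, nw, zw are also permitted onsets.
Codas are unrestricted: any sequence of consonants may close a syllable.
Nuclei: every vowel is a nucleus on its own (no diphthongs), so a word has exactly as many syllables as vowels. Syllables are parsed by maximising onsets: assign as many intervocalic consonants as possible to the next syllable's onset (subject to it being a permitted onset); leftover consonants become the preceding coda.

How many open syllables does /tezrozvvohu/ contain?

The vowels are e, o, o, u — 4 nuclei, so 4 syllables.
/e…o/ gap (V1→V2): /zr/ splits as /z/ + /r/ (/r/ is the longest suffix that is a licit onset).
/o…o/ gap (V2→V3): /zvv/ — longest licit onset from the right is /v/, leaving /zv/ as coda.
/o…u/ gap (V3→V4): /h/ → onset of the next syllable (single consonants are always licit onsets).
Syllabification: tez.rozv.vo.hu.
Classifying each syllable: /tez/ (closed), /rozv/ (closed), /vo/ (open), /hu/ (open).
Open syllables: 2.

2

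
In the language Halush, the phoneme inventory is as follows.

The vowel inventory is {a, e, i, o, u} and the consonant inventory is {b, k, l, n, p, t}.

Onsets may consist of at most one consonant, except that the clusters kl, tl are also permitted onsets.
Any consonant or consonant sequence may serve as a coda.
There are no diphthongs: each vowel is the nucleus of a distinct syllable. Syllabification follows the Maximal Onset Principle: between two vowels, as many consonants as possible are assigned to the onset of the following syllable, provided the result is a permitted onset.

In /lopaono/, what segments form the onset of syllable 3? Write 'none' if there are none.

none

Nuclei (vowels): o, a, o, o → 4 syllables.
V1 /o/ – V2 /a/: just /p/ — single C goes to the following onset.
V2 /a/ – V3 /o/: hiatus — the boundary sits between the two vowels.
V3 /o/ – V4 /o/: just /n/ — single C goes to the following onset.
Syllabification: lo.pa.o.no.
Syllable 3 is /o/: onset ∅, nucleus /o/, coda ∅.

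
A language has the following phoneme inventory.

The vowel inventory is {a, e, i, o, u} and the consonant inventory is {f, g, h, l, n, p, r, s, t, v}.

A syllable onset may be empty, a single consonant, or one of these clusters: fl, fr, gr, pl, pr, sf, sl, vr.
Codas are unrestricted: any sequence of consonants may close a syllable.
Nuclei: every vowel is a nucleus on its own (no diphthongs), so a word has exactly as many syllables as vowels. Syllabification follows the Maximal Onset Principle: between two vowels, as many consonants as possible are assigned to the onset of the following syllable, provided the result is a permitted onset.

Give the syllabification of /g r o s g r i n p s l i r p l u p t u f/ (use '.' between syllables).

Nuclei (vowels): o, i, i, u, u → 5 syllables.
V1 /o/ – V2 /i/: /sgr/ — longest licit onset from the right is /gr/, leaving /s/ as coda.
V2 /i/ – V3 /i/: /npsl/ splits as /np/ + /sl/ (/sl/ is the longest suffix that is a licit onset).
V3 /i/ – V4 /u/: /rpl/; trying suffixes from longest down, /pl/ is the first permitted one, so coda /r/ | onset /pl/.
V4 /u/ – V5 /u/: /pt/; trying suffixes from longest down, /t/ is the first permitted one, so coda /p/ | onset /t/.

gros.grinp.slir.plup.tuf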